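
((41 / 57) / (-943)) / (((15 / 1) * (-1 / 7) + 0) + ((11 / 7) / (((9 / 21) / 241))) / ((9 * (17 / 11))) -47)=-1071 / 20202947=-0.00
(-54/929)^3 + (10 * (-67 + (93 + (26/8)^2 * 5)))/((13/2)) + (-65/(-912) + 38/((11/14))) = 1364826294258983/8043307372848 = 169.68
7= 7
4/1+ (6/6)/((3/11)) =23/3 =7.67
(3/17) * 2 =6/17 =0.35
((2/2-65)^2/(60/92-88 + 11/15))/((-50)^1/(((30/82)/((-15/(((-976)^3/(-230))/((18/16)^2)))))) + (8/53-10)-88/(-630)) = 175470820329730867200/36024507079182081263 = 4.87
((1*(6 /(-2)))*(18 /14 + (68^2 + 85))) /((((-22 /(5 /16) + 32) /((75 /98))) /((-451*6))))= -4182292125 /5488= -762079.47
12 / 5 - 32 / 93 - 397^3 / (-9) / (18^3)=9715195991 / 8135640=1194.15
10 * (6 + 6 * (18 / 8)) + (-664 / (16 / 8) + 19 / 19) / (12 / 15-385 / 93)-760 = -723530 / 1553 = -465.89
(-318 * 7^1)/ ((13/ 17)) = -37842/ 13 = -2910.92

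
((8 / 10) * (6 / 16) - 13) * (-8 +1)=889 / 10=88.90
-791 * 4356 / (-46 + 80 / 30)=5168394 / 65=79513.75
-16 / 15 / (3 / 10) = -32 / 9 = -3.56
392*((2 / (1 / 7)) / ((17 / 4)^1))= 21952 / 17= 1291.29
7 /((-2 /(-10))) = 35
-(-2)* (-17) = -34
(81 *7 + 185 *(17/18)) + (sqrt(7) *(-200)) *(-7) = 13351/18 + 1400 *sqrt(7) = 4445.77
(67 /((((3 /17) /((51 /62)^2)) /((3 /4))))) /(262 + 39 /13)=2962539 /4074640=0.73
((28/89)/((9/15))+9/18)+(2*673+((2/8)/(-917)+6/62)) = 40898637385/30360036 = 1347.12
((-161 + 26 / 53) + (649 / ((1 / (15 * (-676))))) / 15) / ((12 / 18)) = -69782637 / 106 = -658326.76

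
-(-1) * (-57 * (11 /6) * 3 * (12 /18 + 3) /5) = -2299 /10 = -229.90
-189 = -189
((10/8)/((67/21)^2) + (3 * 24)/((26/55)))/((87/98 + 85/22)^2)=10337186034945/1530989125588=6.75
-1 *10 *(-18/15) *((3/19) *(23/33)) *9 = 2484/209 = 11.89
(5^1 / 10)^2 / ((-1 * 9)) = -1 / 36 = -0.03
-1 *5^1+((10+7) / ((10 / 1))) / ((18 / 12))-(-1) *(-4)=-118 / 15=-7.87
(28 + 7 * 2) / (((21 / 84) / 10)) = 1680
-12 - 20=-32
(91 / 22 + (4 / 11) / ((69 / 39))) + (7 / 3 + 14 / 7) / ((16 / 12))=7683 / 1012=7.59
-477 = -477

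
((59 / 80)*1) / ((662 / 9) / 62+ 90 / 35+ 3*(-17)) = -115227 / 7381120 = -0.02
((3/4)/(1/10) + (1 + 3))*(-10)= -115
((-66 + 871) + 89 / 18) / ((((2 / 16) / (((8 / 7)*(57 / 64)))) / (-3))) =-277001 / 14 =-19785.79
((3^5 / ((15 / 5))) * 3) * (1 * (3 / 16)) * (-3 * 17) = -37179 / 16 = -2323.69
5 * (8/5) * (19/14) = 76/7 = 10.86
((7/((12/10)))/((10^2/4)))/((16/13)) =91/480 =0.19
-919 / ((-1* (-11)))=-919 / 11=-83.55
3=3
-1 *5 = -5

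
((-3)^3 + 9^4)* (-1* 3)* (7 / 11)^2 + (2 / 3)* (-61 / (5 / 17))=-121144 / 15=-8076.27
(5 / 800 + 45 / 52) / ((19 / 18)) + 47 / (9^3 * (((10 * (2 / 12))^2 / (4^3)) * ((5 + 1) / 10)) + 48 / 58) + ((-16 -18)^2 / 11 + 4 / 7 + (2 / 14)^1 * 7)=878064150637 / 7992544560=109.86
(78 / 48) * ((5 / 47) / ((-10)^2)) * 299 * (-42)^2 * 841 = 1441614447 / 1880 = 766816.20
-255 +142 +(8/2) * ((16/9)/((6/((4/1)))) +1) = -104.26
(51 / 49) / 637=51 / 31213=0.00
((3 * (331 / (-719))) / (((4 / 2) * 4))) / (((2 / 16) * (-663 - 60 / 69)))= 22839 / 10978411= 0.00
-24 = -24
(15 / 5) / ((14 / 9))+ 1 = 41 / 14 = 2.93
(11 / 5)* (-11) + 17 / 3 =-278 / 15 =-18.53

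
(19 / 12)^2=361 / 144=2.51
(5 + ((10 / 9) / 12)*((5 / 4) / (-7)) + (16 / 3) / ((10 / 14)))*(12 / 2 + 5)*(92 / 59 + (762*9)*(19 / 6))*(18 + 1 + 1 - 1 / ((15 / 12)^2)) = 32106047009927 / 557550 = 57584157.49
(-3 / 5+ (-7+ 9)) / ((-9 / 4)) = -28 / 45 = -0.62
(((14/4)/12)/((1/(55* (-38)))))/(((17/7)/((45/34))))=-768075/2312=-332.21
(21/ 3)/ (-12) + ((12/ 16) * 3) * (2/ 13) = -37/ 156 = -0.24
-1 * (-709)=709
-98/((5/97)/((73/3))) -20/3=-231346/5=-46269.20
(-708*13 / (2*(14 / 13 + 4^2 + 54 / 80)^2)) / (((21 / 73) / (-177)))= 1786516035200 / 198826509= 8985.30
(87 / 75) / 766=29 / 19150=0.00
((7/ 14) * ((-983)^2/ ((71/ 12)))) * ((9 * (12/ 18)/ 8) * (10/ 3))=14494335/ 71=204145.56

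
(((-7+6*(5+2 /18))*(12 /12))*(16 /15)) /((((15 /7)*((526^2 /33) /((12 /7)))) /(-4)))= -0.01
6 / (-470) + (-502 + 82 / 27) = -3166001 / 6345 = -498.98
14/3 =4.67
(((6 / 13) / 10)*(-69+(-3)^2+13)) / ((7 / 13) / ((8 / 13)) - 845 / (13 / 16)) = 376 / 180115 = 0.00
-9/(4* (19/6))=-27/38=-0.71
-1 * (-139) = 139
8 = 8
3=3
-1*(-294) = 294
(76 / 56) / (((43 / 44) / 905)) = 378290 / 301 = 1256.78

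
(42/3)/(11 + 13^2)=7/90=0.08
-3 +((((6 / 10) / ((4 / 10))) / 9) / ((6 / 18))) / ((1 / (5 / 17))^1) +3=0.15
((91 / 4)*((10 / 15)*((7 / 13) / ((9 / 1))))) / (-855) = -49 / 46170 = -0.00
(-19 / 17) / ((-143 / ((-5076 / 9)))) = -10716 / 2431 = -4.41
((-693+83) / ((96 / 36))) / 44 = -915 / 176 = -5.20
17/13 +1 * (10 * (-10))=-1283/13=-98.69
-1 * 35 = -35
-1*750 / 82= -375 / 41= -9.15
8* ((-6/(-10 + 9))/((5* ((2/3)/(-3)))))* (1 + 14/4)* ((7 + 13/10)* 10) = -80676/5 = -16135.20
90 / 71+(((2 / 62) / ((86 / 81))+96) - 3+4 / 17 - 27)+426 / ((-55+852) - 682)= 26361779257 / 370054130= 71.24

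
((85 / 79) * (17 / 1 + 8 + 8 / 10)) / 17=1.63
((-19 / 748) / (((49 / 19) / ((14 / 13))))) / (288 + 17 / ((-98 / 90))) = -2527 / 64893114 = -0.00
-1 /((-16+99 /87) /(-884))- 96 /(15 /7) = -224724 /2155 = -104.28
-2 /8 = -1 /4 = -0.25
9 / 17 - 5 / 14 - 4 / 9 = -583 / 2142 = -0.27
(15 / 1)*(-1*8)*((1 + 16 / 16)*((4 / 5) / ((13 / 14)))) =-2688 / 13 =-206.77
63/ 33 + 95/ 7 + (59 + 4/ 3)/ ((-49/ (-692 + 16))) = 1370948/ 1617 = 847.83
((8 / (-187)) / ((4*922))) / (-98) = 1 / 8448286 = 0.00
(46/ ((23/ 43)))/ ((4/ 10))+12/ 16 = 863/ 4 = 215.75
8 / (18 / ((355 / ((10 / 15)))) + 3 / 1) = 2840 / 1077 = 2.64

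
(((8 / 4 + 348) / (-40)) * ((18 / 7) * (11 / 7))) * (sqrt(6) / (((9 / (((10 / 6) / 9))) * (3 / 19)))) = -5225 * sqrt(6) / 1134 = -11.29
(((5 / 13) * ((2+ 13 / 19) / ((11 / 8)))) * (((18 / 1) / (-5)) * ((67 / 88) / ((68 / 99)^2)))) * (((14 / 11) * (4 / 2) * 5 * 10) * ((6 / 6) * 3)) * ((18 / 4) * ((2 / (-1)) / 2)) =7494.74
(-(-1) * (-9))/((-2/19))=171/2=85.50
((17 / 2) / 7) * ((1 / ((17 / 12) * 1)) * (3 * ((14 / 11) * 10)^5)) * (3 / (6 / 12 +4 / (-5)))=-1382976000000 / 161051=-8587192.88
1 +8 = 9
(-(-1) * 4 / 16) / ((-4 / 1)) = -1 / 16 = -0.06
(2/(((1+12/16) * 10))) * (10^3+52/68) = 68052/595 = 114.37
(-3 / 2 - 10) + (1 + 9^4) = 13101 / 2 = 6550.50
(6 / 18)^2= 1 / 9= 0.11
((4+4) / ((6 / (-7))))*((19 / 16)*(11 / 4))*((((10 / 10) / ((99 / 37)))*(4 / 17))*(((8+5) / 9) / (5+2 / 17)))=-63973 / 84564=-0.76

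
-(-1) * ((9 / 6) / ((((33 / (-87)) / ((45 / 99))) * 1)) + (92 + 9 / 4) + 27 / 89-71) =937155 / 43076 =21.76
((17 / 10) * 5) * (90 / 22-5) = -85 / 11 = -7.73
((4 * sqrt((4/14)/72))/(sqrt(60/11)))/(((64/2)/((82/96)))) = 41 * sqrt(1155)/483840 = 0.00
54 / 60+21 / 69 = 277 / 230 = 1.20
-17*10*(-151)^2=-3876170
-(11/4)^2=-121/16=-7.56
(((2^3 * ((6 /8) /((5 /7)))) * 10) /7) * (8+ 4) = 144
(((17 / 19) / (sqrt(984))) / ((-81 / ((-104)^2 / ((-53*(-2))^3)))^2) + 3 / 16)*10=77685920*sqrt(246) / 339847412559541353 + 15 / 8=1.88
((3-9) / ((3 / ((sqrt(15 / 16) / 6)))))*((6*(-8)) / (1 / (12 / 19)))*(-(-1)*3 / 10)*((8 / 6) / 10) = 48*sqrt(15) / 475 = 0.39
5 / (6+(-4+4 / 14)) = 35 / 16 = 2.19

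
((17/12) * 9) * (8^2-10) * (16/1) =11016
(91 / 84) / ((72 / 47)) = 611 / 864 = 0.71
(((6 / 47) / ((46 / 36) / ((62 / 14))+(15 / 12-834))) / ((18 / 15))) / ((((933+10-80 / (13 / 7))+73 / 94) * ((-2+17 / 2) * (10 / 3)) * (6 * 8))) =-1 / 7330023030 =-0.00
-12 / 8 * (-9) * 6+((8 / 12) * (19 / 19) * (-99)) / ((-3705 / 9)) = 100233 / 1235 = 81.16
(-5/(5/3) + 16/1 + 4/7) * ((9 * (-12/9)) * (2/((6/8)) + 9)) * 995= -1890500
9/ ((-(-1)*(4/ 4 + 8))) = 1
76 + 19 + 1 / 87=8266 / 87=95.01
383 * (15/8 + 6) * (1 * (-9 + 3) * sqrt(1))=-72387/4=-18096.75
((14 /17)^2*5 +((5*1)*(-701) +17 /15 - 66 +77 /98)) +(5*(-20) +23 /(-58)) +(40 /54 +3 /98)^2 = -1075419094403291 /293390146980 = -3665.49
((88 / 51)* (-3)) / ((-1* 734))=44 / 6239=0.01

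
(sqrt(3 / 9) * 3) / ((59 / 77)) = 2.26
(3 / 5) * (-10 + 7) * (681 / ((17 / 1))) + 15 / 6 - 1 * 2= -12173 / 170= -71.61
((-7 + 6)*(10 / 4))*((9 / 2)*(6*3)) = -405 / 2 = -202.50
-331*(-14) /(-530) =-2317 /265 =-8.74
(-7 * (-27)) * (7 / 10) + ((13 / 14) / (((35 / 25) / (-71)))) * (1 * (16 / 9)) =214243 / 4410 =48.58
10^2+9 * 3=127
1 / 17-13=-220 / 17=-12.94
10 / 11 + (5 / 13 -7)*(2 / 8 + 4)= -7781 / 286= -27.21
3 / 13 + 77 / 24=1073 / 312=3.44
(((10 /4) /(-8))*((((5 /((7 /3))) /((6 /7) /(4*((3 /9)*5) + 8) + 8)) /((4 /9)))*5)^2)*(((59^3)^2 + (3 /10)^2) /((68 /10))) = -3185533126666873125 /183628288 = -17347725458.66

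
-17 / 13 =-1.31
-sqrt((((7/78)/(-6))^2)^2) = -49/219024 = -0.00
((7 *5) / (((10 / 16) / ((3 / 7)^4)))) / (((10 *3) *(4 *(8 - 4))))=27 / 6860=0.00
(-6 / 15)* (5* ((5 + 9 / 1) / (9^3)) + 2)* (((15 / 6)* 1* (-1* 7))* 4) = 42784 / 729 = 58.69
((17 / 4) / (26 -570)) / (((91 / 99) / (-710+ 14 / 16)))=561627 / 93184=6.03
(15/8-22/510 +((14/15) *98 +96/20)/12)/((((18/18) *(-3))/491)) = -29610737/18360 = -1612.79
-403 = -403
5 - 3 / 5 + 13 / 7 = 219 / 35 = 6.26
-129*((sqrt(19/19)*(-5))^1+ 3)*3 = 774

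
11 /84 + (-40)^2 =134411 /84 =1600.13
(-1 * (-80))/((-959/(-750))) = 62.57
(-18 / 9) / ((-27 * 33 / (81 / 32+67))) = 2225 / 14256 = 0.16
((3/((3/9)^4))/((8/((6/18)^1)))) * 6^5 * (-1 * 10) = -787320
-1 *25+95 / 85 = -406 / 17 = -23.88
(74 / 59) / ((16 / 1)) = 37 / 472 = 0.08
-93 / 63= -31 / 21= -1.48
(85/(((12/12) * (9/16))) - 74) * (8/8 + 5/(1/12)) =42334/9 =4703.78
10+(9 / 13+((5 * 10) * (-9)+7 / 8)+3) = -45285 / 104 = -435.43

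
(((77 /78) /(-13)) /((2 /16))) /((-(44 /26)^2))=0.21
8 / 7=1.14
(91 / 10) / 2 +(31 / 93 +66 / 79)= 27107 / 4740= 5.72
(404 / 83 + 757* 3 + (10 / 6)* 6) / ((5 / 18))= 3415086 / 415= 8229.12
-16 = -16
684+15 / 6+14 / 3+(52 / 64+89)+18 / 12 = 37559 / 48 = 782.48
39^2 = 1521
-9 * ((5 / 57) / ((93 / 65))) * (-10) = 3250 / 589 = 5.52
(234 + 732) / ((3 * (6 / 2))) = 322 / 3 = 107.33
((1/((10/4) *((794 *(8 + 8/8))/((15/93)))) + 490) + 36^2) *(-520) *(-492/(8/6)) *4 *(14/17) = 236184500668480/209219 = 1128886481.00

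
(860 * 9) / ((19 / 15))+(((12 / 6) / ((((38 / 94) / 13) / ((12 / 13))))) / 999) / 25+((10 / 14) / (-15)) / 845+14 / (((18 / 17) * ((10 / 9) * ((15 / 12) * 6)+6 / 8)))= 124661203481467 / 20396191725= 6111.98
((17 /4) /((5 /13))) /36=221 /720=0.31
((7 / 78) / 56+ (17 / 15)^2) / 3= 60187 / 140400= 0.43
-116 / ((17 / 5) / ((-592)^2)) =-203269120 / 17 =-11957007.06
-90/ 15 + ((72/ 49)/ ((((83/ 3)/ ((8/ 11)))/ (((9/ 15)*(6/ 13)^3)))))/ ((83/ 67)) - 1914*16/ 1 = -1249372613591202/ 40789183435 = -30630.00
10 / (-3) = -10 / 3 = -3.33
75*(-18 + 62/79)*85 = -8670000/79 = -109746.84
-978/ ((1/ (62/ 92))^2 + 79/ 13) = -12218154/ 103427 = -118.13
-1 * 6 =-6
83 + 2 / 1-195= -110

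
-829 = -829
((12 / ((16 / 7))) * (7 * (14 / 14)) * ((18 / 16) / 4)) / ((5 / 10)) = 1323 / 64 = 20.67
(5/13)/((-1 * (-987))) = 5/12831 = 0.00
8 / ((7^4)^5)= 8 / 79792266297612001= 0.00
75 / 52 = 1.44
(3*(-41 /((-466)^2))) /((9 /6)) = -41 /108578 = -0.00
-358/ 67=-5.34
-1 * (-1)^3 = 1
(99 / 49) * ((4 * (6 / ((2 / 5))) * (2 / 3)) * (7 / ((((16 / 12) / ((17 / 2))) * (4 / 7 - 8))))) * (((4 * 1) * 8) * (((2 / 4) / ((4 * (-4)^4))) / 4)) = -25245 / 13312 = -1.90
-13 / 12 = -1.08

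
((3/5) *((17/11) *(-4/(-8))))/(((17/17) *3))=17/110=0.15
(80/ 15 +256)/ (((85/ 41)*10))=16072/ 1275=12.61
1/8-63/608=13/608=0.02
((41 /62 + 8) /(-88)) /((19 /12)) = -1611 /25916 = -0.06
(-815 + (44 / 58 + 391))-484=-26310 / 29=-907.24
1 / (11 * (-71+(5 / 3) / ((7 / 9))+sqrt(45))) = -3374 / 2531309 - 147 * sqrt(5) / 2531309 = -0.00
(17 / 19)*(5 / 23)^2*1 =425 / 10051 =0.04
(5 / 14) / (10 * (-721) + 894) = -5 / 88424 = -0.00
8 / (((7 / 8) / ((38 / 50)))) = 1216 / 175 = 6.95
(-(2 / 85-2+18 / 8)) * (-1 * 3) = 279 / 340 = 0.82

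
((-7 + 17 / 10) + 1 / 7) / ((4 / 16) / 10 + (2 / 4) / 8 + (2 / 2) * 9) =-2888 / 5089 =-0.57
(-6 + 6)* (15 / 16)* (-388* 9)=0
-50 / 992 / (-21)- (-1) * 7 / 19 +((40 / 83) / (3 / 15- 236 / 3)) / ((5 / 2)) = 7121752457 / 19333439664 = 0.37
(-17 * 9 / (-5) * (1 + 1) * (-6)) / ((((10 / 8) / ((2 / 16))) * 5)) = -918 / 125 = -7.34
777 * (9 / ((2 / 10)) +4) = 38073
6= 6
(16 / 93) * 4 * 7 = 448 / 93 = 4.82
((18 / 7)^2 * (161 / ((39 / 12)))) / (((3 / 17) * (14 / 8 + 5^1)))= 25024 / 91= 274.99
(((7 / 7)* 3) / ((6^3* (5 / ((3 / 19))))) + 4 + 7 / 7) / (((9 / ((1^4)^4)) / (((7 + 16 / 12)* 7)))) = 399035 / 12312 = 32.41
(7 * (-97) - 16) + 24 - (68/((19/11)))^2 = -801735/361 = -2220.87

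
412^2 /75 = 169744 /75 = 2263.25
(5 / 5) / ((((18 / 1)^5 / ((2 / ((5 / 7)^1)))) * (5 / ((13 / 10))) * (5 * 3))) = 91 / 3542940000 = 0.00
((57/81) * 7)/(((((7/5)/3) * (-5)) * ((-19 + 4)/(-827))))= -15713/135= -116.39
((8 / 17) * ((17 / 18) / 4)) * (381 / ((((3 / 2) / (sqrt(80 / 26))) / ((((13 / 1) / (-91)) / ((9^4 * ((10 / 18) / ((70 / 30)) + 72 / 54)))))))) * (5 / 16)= -635 * sqrt(130) / 33776028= -0.00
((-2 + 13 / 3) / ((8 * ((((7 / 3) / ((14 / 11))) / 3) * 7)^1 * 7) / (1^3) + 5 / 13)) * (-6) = -1638 / 28073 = -0.06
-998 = -998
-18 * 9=-162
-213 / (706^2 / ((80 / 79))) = -4260 / 9844111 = -0.00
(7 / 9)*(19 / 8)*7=931 / 72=12.93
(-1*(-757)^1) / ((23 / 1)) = 757 / 23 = 32.91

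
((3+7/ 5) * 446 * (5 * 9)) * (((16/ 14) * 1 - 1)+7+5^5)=1936152900/ 7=276593271.43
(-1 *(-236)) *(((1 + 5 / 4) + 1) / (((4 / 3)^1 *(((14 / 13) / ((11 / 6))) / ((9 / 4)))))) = 987129 / 448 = 2203.41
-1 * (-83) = 83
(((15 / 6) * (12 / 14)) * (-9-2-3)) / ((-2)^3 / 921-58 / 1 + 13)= 27630 / 41453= 0.67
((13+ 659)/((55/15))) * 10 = 20160/11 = 1832.73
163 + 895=1058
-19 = -19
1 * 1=1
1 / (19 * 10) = 1 / 190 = 0.01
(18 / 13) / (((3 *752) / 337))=1011 / 4888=0.21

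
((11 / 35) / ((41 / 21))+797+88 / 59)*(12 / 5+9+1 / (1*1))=9903.29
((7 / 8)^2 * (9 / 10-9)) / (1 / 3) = -11907 / 640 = -18.60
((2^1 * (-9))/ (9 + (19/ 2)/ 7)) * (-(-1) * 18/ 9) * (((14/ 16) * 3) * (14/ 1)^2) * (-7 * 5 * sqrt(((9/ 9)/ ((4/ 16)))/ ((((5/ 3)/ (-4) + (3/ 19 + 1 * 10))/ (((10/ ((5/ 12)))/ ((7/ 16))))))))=24893568 * sqrt(590786)/ 64409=297067.88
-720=-720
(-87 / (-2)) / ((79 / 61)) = 5307 / 158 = 33.59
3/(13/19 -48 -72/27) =-171/2849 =-0.06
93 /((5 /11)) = 1023 /5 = 204.60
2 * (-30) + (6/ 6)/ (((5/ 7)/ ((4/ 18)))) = -2686/ 45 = -59.69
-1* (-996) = 996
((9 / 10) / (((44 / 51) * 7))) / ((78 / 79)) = 12087 / 80080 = 0.15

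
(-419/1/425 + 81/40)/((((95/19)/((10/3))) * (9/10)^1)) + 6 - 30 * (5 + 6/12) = -726277/4590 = -158.23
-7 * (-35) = 245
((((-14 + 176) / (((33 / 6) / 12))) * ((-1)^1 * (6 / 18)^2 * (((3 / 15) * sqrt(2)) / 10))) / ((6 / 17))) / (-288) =17 * sqrt(2) / 2200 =0.01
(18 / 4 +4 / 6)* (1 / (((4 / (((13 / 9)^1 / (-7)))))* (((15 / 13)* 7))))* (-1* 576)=41912 / 2205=19.01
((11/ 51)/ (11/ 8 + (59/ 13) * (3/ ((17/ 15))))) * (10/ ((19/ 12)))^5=9488793600000/ 58611739429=161.89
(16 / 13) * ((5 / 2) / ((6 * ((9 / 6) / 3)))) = 40 / 39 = 1.03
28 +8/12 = 86/3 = 28.67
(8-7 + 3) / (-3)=-4 / 3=-1.33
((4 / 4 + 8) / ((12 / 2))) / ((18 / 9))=3 / 4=0.75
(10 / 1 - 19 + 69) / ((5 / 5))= 60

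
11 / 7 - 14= -12.43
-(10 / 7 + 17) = -129 / 7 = -18.43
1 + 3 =4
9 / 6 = 3 / 2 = 1.50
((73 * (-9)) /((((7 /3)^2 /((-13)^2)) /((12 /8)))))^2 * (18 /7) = 80886154030929 /33614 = 2406323378.08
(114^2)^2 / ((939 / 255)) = 14356161360 / 313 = 45866330.22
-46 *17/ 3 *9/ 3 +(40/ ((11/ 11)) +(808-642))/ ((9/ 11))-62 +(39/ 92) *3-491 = -895855/ 828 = -1081.95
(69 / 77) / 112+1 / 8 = 1147 / 8624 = 0.13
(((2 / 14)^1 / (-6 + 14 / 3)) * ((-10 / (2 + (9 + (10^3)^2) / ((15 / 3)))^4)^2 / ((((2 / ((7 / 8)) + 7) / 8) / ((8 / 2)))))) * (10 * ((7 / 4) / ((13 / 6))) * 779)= -15336562500000 / 169025689708316915117720864023558317409461350153929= -0.00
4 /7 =0.57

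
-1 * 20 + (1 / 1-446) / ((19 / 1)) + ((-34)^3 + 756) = -733237 / 19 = -38591.42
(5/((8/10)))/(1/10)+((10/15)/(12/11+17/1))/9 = 671669/10746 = 62.50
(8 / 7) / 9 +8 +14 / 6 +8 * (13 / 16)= 2137 / 126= 16.96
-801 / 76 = -10.54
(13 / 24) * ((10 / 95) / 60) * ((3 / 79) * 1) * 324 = 351 / 30020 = 0.01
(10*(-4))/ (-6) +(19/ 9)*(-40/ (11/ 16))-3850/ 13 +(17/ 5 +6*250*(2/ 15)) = -1344371/ 6435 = -208.92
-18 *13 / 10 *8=-936 / 5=-187.20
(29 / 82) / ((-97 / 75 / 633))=-1376775 / 7954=-173.09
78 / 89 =0.88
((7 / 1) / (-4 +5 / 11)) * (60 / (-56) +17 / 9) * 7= -7931 / 702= -11.30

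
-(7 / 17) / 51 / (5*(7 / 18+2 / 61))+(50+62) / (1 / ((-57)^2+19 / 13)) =3166323178214 / 8697455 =364051.69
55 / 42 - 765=-32075 / 42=-763.69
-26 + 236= 210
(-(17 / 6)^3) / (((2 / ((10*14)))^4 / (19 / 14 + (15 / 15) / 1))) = -11585468125 / 9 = -1287274236.11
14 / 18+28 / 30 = 77 / 45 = 1.71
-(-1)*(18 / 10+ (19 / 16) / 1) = 239 / 80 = 2.99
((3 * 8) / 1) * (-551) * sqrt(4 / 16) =-6612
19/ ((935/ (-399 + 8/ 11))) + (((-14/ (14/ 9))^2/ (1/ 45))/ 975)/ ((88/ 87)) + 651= 691632151/ 1069640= 646.60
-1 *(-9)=9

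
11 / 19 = 0.58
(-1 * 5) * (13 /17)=-65 /17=-3.82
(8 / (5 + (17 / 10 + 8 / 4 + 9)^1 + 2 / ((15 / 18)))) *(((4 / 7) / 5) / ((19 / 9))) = 192 / 8911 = 0.02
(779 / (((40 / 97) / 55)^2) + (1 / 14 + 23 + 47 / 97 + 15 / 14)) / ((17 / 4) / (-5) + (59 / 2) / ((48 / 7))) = 9032918705355 / 2250206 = 4014263.01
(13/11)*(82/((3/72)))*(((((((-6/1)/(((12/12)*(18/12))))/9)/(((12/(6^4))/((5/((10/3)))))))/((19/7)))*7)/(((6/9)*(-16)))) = 8461908/209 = 40487.60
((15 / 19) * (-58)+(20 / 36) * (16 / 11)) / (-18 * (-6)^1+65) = -84610 / 325413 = -0.26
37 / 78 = 0.47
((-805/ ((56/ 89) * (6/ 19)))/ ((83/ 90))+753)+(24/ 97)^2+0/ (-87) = -22741010583/ 6247576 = -3639.97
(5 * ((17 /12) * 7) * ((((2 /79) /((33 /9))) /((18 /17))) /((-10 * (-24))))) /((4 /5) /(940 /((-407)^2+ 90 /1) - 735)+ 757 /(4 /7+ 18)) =2288336571625 /69235128640114272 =0.00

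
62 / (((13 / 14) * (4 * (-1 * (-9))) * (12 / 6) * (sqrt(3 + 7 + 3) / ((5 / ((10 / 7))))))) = 1519 * sqrt(13) / 6084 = 0.90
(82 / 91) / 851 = 82 / 77441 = 0.00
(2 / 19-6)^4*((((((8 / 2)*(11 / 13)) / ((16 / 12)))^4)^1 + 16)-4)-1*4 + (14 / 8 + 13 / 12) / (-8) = 11544974514567055 / 178660707888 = 64619.55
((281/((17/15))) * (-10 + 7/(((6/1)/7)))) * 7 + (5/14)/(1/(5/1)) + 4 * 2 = -377483/119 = -3172.13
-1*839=-839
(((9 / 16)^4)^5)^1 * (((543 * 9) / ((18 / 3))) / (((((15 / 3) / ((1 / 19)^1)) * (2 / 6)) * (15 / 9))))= 178243533295233633151461 / 1148479528633897715970867200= 0.00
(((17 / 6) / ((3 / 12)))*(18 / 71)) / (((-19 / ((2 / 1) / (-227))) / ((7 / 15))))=0.00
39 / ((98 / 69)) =2691 / 98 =27.46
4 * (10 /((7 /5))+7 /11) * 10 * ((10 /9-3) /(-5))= 117.55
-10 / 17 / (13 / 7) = -70 / 221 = -0.32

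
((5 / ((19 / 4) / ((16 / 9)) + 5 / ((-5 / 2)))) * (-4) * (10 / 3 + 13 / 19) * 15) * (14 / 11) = -20518400 / 8987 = -2283.12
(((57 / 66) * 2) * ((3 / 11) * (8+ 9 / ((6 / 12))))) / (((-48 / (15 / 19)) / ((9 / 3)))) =-585 / 968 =-0.60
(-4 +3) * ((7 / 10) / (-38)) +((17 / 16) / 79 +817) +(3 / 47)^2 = 216724274803 / 265256720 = 817.04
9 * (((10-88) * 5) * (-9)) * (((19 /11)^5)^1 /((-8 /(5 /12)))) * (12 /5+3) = -351989853345 /2576816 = -136598.75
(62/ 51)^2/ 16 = 961/ 10404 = 0.09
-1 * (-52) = 52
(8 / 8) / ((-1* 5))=-1 / 5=-0.20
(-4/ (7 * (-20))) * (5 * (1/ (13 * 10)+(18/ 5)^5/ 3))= 16376881/ 568750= 28.79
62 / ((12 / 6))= 31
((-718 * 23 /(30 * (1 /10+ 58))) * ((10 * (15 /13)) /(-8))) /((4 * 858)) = 206425 /51843792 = 0.00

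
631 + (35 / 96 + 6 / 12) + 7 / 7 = 60755 / 96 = 632.86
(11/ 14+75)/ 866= 1061/ 12124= 0.09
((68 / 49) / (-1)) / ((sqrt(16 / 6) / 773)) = -13141 * sqrt(6) / 49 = -656.91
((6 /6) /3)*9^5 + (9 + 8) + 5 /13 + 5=256170 /13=19705.38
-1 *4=-4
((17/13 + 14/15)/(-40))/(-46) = 19/15600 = 0.00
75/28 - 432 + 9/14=-12003/28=-428.68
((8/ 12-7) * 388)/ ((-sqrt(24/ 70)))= 3686 * sqrt(105)/ 9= 4196.70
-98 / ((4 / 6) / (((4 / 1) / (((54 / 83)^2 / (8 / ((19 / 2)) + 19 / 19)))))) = -2558.94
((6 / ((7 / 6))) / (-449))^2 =1296 / 9878449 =0.00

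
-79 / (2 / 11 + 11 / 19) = -16511 / 159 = -103.84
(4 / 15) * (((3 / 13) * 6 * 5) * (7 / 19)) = 168 / 247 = 0.68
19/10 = 1.90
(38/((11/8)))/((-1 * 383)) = -0.07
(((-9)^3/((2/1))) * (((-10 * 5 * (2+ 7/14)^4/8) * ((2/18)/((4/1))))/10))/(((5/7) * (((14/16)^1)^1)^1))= 50625/128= 395.51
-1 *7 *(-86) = 602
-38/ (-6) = 19/ 3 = 6.33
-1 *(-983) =983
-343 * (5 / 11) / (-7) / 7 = 35 / 11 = 3.18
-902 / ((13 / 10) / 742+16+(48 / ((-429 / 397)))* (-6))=-957076120 / 299769859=-3.19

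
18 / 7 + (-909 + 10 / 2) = -6310 / 7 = -901.43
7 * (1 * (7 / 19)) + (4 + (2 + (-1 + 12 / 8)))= 345 / 38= 9.08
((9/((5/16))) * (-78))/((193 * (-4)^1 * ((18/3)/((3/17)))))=1404/16405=0.09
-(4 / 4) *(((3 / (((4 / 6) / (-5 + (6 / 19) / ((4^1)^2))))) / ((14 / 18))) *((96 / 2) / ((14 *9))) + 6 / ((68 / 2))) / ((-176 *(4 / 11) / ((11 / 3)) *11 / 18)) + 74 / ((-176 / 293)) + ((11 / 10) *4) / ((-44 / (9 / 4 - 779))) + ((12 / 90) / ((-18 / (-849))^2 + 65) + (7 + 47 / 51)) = -2239379532069409 / 58004340392768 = -38.61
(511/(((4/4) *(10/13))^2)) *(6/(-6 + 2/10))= -259077/290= -893.37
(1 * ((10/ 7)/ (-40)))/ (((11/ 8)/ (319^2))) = -18502/ 7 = -2643.14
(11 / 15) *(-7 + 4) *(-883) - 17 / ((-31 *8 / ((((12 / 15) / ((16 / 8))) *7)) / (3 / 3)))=1204531 / 620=1942.79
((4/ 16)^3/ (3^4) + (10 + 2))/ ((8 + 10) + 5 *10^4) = 62209/ 259293312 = 0.00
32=32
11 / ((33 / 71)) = 71 / 3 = 23.67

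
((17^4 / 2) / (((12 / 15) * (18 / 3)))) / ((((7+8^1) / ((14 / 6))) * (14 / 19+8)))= 11108293 / 71712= 154.90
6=6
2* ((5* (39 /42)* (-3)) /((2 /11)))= -2145 /14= -153.21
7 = 7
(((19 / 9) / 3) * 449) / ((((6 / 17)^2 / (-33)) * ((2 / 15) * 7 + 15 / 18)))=-135600245 / 2862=-47379.54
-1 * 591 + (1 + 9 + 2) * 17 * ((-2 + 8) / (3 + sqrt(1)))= -285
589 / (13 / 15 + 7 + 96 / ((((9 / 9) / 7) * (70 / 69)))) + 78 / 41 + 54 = 23406003 / 412214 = 56.78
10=10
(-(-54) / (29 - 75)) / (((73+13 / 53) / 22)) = -0.35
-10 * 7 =-70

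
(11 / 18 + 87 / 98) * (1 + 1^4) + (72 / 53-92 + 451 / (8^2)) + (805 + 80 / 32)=1087353991 / 1495872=726.90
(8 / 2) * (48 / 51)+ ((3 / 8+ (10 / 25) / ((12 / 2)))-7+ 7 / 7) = -3659 / 2040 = -1.79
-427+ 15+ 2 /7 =-2882 /7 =-411.71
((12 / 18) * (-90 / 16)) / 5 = -3 / 4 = -0.75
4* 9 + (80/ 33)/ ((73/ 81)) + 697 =590759/ 803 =735.69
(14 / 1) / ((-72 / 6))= -7 / 6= -1.17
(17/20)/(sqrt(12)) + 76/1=17 * sqrt(3)/120 + 76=76.25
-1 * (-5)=5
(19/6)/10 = 19/60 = 0.32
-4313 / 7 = -616.14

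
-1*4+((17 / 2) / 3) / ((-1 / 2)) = -29 / 3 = -9.67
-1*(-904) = 904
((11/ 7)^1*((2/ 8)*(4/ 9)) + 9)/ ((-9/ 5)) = -2890/ 567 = -5.10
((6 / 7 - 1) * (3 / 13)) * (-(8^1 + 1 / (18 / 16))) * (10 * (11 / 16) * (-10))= -5500 / 273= -20.15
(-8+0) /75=-0.11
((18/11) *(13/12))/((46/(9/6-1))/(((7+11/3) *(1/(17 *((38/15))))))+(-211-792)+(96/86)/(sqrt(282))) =-428091999270/152511614901613-2683200 *sqrt(282)/152511614901613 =-0.00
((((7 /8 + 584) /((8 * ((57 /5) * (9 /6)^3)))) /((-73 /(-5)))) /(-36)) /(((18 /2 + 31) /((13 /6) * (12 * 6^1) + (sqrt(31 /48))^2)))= -2409685 /170201088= -0.01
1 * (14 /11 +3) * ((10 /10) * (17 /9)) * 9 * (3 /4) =2397 /44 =54.48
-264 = -264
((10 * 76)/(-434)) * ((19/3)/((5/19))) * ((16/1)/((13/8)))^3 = -57537462272/1430247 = -40229.04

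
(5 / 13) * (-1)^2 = 5 / 13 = 0.38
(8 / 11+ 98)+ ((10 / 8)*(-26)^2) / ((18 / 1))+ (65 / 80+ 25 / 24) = 233681 / 1584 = 147.53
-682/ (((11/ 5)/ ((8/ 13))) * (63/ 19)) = -47120/ 819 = -57.53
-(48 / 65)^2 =-2304 / 4225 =-0.55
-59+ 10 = -49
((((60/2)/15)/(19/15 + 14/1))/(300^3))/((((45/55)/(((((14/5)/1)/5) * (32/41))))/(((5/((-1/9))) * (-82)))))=308/32203125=0.00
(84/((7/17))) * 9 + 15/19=34899/19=1836.79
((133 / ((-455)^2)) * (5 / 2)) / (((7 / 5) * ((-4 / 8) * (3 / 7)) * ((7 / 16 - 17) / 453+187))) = -0.00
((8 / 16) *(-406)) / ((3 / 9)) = -609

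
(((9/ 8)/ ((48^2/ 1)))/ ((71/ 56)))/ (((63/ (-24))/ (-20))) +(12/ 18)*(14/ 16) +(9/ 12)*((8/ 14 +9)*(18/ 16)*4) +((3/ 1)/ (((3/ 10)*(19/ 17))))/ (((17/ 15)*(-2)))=1093215/ 37772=28.94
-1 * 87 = -87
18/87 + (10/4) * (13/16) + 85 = 80957/928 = 87.24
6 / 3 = 2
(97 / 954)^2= 9409 / 910116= 0.01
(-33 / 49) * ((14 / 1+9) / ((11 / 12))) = -828 / 49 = -16.90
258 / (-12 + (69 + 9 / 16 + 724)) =0.33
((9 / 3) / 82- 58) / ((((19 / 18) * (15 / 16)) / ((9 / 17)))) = -2053296 / 66215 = -31.01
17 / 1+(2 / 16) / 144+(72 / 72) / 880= 1077247 / 63360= 17.00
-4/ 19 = -0.21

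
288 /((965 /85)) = 25.37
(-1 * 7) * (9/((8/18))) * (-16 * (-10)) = -22680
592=592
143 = 143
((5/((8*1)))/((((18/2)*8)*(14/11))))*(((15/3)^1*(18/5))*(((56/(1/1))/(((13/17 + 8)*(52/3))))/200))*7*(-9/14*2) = -5049/2479360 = -0.00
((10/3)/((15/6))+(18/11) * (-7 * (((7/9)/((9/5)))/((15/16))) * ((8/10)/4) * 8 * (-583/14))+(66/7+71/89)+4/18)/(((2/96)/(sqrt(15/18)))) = 15929.74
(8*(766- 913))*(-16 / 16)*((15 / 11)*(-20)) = -352800 / 11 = -32072.73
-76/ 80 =-19/ 20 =-0.95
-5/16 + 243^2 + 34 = 945323/16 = 59082.69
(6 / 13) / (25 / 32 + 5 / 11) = 704 / 1885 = 0.37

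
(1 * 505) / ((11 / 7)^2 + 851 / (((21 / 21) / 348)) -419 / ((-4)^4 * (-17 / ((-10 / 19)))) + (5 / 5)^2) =1023057280 / 599960128513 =0.00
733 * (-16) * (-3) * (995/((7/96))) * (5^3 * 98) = 5881357440000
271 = 271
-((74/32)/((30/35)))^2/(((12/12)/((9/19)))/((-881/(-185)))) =-1597253/97280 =-16.42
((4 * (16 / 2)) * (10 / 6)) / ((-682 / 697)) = -55760 / 1023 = -54.51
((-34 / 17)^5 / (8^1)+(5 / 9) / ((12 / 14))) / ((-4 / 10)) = 905 / 108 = 8.38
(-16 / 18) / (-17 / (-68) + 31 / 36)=-4 / 5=-0.80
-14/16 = -7/8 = -0.88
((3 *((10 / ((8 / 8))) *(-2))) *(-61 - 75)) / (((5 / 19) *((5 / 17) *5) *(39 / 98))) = 17219776 / 325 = 52983.93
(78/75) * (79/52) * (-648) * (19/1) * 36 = -17507664/25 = -700306.56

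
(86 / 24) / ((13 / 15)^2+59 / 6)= 3225 / 9526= 0.34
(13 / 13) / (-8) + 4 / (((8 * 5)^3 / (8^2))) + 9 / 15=479 / 1000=0.48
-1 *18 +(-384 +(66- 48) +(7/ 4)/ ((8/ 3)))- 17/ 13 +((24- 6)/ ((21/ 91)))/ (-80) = -802103/ 2080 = -385.63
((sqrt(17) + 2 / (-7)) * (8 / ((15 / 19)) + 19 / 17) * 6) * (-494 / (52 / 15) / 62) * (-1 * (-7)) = 163533 / 527-1144731 * sqrt(17) / 1054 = -4167.72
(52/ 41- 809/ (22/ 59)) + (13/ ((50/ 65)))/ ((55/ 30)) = -9737561/ 4510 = -2159.10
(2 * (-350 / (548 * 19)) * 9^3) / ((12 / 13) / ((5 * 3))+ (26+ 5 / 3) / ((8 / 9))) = -66339000 / 42212851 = -1.57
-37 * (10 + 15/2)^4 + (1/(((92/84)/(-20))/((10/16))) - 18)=-1277042699/368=-3470224.73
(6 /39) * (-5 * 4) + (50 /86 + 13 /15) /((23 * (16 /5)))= -943369 /308568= -3.06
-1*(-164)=164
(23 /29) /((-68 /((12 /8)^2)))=-207 /7888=-0.03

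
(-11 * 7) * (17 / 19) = -1309 / 19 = -68.89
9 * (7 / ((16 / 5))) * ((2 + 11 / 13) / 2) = 28.02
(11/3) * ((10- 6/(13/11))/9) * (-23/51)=-16192/17901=-0.90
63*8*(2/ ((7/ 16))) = 2304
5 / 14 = 0.36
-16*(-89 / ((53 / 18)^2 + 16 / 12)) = 461376 / 3241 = 142.36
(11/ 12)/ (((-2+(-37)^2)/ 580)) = 1595/ 4101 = 0.39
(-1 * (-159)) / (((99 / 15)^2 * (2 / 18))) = 3975 / 121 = 32.85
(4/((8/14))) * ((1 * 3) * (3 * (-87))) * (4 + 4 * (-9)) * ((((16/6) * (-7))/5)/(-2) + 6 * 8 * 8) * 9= 3045506688/5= 609101337.60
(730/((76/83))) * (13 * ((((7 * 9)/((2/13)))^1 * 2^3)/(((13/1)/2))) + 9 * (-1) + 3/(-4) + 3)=793153395/152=5218114.44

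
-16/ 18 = -8/ 9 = -0.89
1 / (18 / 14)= 7 / 9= 0.78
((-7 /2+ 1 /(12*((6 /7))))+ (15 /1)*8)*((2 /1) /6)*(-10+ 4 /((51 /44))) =-1401965 /5508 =-254.53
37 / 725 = 0.05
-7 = -7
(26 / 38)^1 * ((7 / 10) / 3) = 91 / 570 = 0.16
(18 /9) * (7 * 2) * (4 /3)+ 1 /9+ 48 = 769 /9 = 85.44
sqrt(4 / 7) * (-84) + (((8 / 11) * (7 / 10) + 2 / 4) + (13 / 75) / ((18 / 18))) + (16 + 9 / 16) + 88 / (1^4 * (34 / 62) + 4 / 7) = 102995273 / 1069200 - 24 * sqrt(7) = 32.83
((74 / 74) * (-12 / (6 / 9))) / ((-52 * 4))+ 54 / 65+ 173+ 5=178.92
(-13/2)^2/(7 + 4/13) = 2197/380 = 5.78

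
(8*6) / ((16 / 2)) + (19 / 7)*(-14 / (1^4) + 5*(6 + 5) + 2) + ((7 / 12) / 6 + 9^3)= 429313 / 504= 851.81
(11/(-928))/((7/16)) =-11/406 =-0.03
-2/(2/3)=-3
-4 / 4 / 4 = -1 / 4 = -0.25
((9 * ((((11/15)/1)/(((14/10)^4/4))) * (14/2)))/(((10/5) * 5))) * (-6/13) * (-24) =237600/4459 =53.29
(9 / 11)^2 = 81 / 121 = 0.67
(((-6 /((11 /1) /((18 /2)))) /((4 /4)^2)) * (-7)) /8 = 4.30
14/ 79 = 0.18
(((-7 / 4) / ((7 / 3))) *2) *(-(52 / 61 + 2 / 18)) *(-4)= -1058 / 183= -5.78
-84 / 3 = -28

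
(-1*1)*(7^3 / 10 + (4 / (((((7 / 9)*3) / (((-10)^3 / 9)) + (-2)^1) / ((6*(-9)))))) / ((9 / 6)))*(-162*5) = 172789443 / 2021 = 85497.00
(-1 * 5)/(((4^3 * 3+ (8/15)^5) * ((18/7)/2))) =-2953125/145832768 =-0.02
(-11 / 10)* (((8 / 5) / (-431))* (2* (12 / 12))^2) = 176 / 10775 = 0.02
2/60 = 1/30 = 0.03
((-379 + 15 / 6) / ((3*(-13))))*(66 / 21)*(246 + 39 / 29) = 19804653 / 2639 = 7504.61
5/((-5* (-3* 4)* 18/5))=5/216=0.02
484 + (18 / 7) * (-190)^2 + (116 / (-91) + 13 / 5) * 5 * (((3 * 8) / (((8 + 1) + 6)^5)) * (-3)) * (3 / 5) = 93312.57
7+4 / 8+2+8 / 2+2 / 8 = 55 / 4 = 13.75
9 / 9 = 1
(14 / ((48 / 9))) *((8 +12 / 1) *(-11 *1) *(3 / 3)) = -1155 / 2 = -577.50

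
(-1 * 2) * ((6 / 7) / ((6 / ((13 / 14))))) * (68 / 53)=-884 / 2597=-0.34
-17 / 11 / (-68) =1 / 44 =0.02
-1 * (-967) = 967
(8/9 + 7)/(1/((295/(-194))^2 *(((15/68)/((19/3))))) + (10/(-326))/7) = 0.64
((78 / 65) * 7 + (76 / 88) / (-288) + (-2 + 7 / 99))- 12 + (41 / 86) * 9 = -51253 / 41280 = -1.24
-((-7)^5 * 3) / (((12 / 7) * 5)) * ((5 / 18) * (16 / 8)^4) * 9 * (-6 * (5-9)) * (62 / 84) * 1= 4168136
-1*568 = -568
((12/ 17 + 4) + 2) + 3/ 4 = 507/ 68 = 7.46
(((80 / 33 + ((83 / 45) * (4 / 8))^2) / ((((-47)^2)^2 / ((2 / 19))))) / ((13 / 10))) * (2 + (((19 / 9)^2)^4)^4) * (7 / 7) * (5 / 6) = 24275560270540439539727961665172480658748028617 / 22124712781357624269892466202756221447824782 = 1097.21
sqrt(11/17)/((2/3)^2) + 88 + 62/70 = 9 * sqrt(187)/68 + 3111/35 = 90.70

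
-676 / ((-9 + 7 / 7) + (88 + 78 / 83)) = -8.35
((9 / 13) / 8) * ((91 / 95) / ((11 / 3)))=189 / 8360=0.02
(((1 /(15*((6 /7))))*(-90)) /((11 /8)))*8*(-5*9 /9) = 2240 /11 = 203.64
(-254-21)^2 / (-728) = -75625 / 728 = -103.88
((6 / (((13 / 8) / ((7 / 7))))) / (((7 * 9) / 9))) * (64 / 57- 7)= -3.10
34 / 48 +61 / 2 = 749 / 24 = 31.21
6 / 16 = 3 / 8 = 0.38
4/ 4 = 1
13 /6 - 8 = -35 /6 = -5.83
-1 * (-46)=46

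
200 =200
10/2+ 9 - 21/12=49/4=12.25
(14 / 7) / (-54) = -1 / 27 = -0.04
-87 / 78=-29 / 26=-1.12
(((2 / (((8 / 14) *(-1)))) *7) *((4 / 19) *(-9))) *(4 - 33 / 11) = 46.42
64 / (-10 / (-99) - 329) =-6336 / 32561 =-0.19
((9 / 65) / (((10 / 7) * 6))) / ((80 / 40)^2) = 21 / 5200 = 0.00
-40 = -40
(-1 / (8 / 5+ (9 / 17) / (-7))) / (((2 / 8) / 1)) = -2380 / 907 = -2.62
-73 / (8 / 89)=-6497 / 8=-812.12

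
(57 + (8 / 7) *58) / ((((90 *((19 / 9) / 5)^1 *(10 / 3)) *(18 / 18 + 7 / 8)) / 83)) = 143258 / 3325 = 43.09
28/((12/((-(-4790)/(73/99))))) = 1106490/73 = 15157.40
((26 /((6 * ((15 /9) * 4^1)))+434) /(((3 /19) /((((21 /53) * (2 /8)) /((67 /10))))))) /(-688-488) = -165167 /4772544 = -0.03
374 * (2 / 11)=68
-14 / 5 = -2.80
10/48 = 5/24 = 0.21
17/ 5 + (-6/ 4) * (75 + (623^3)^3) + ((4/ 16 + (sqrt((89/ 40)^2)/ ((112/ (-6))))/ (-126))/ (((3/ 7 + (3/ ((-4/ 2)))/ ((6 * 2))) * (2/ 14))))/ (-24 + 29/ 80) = -10226226043452212531834937575983/ 482205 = -21207216937717801623448400.00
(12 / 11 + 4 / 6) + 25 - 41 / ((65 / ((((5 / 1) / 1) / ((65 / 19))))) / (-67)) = 2468504 / 27885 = 88.52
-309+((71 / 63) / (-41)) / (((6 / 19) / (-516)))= -682133 / 2583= -264.09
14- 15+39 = 38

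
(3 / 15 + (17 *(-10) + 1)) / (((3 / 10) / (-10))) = 16880 / 3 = 5626.67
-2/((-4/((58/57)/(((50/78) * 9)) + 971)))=4151779/8550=485.59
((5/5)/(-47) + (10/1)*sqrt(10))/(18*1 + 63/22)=-22/21573 + 220*sqrt(10)/459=1.51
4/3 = 1.33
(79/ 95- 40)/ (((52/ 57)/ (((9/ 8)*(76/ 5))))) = -1908873/ 2600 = -734.18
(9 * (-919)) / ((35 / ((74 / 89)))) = -612054 / 3115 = -196.49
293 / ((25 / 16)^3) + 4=1262628 / 15625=80.81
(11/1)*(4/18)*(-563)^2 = 6973318/9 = 774813.11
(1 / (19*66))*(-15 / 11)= -5 / 4598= -0.00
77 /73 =1.05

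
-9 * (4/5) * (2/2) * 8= -288/5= -57.60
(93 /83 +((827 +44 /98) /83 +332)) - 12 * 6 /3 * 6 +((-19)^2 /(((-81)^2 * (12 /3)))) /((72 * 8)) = 12239836911899 /61478984448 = 199.09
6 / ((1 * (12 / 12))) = 6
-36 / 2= -18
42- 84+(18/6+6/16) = -309/8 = -38.62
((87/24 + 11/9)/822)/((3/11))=3839/177552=0.02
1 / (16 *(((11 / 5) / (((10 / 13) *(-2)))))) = -25 / 572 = -0.04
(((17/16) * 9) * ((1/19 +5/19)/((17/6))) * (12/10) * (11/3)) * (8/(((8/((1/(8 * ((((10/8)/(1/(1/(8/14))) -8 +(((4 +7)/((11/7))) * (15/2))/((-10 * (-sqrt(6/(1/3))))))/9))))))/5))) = -745767/156883 -112266 * sqrt(2)/156883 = -5.77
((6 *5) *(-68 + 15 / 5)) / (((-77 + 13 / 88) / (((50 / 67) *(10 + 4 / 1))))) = 265.09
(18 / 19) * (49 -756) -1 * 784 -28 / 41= -1133034 / 779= -1454.47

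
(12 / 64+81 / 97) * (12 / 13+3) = 80937 / 20176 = 4.01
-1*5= -5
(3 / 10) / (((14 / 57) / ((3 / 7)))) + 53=52453 / 980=53.52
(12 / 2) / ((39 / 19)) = 38 / 13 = 2.92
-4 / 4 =-1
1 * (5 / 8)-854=-6827 / 8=-853.38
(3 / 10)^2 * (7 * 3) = 189 / 100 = 1.89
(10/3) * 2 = 20/3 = 6.67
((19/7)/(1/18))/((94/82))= 14022/329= 42.62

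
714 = 714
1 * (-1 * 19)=-19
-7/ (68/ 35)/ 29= -245/ 1972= -0.12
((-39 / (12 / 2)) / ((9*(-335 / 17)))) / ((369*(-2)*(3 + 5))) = -221 / 35601120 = -0.00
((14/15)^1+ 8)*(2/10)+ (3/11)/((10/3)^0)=1699/825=2.06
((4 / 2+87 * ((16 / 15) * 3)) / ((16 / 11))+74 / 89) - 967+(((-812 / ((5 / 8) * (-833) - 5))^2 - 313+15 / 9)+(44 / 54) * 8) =-434830628911 / 404184600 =-1075.82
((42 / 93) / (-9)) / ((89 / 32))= -448 / 24831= -0.02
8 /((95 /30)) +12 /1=276 /19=14.53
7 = 7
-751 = -751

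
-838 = -838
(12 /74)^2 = 36 /1369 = 0.03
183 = 183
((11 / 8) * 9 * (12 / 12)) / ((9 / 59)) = 649 / 8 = 81.12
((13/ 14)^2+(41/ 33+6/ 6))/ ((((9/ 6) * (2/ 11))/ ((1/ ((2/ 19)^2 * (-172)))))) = -168587/ 28224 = -5.97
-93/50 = -1.86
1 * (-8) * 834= -6672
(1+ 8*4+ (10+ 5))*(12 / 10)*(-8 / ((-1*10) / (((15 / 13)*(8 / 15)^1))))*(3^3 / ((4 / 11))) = 684288 / 325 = 2105.50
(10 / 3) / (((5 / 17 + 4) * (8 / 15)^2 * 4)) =6375 / 9344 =0.68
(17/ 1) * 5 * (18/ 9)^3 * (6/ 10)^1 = 408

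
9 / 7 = 1.29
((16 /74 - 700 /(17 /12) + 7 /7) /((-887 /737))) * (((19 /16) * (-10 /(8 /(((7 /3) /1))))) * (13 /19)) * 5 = -173275977875 /35707072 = -4852.71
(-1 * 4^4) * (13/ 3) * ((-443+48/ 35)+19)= 49227776/ 105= 468835.96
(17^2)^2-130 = 83391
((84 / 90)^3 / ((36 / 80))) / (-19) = -0.10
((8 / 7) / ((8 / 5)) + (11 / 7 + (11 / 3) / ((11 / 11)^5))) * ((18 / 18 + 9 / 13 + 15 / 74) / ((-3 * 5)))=-45575 / 60606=-0.75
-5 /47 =-0.11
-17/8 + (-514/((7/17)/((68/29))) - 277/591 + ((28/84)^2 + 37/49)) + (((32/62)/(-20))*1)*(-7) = -9149110328123/3124096920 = -2928.56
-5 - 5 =-10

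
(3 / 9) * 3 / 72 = 1 / 72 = 0.01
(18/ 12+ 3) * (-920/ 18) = -230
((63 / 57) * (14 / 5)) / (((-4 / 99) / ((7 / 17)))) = -31.54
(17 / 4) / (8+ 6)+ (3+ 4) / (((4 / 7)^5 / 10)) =4118803 / 3584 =1149.22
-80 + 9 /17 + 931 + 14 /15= 217378 /255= 852.46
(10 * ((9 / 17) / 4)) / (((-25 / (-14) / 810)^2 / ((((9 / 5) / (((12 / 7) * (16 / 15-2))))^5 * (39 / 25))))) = -765538.26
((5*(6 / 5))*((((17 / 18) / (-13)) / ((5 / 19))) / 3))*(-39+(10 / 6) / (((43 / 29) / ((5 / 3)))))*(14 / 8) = 8121512 / 226395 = 35.87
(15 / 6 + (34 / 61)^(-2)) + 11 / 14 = 52635 / 8092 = 6.50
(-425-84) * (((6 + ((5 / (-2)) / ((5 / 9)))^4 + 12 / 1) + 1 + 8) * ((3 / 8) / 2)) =-41712.15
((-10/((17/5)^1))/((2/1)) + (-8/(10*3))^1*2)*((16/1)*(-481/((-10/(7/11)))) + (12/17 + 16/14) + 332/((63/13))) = -2408475568/2145825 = -1122.40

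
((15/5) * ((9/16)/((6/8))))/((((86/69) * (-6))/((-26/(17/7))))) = 18837/5848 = 3.22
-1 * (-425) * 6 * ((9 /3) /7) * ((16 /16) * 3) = 22950 /7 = 3278.57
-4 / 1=-4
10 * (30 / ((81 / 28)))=2800 / 27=103.70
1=1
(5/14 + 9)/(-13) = -131/182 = -0.72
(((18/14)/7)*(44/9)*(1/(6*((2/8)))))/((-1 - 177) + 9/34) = -2992/888321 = -0.00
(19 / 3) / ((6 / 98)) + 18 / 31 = 29023 / 279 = 104.03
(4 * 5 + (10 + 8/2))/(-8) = -17/4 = -4.25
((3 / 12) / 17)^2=1 / 4624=0.00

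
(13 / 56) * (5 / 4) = 65 / 224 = 0.29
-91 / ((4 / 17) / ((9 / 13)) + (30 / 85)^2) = -195.94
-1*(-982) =982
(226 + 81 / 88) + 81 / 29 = 586229 / 2552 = 229.71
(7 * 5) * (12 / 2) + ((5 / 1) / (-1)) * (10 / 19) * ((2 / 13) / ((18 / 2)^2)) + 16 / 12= 4228046 / 20007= 211.33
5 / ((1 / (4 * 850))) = 17000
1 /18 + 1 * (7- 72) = -64.94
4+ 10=14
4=4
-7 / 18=-0.39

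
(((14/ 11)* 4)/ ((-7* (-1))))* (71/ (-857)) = -568/ 9427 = -0.06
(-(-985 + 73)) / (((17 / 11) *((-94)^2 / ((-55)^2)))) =202.03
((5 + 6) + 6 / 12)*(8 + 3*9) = 402.50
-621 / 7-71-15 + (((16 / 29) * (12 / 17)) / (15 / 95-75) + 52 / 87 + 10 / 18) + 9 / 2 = -829662443 / 4907322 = -169.07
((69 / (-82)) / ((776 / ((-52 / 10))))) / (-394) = -897 / 62677520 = -0.00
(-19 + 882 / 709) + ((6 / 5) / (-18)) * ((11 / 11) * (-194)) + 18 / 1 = 140141 / 10635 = 13.18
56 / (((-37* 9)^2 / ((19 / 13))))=1064 / 1441557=0.00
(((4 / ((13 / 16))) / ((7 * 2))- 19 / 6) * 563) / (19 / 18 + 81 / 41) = -106435713 / 203567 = -522.85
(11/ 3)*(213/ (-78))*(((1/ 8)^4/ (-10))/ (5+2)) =0.00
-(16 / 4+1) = -5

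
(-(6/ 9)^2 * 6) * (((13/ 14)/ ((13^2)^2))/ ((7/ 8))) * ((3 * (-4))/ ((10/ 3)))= 192/ 538265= 0.00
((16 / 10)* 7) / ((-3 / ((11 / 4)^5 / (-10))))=1127357 / 19200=58.72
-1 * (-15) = 15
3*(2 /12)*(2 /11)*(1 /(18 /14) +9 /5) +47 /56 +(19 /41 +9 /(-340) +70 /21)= 93588343 /19320840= 4.84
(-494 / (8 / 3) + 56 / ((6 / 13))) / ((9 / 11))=-8437 / 108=-78.12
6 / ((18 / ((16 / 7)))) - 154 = -3218 / 21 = -153.24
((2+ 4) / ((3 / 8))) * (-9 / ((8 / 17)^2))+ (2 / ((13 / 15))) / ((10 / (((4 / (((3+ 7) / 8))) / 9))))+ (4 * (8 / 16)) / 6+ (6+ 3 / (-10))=-33495 / 52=-644.13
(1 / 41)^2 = 1 / 1681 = 0.00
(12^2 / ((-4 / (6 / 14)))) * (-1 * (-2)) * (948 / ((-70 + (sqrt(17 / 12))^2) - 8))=2457216 / 6433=381.97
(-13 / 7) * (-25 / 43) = 325 / 301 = 1.08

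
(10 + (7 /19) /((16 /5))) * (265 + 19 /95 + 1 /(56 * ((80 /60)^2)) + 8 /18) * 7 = 2195793745 /116736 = 18809.91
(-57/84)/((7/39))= -741/196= -3.78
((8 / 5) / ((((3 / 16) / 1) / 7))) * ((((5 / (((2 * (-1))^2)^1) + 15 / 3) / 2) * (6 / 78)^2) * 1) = 560 / 507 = 1.10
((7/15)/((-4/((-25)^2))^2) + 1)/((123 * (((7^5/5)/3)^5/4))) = 46146628125/219935253624890243732348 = 0.00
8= 8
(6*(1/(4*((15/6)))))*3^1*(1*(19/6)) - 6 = -3/10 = -0.30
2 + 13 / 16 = 45 / 16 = 2.81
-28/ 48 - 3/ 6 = -13/ 12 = -1.08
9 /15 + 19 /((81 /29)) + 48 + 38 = 37828 /405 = 93.40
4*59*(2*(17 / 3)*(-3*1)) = -8024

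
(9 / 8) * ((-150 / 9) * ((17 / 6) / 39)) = -425 / 312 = -1.36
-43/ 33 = -1.30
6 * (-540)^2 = 1749600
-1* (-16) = 16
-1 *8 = -8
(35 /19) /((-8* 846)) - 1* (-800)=102873565 /128592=800.00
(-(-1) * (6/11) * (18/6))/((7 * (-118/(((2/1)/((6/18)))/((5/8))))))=-432/22715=-0.02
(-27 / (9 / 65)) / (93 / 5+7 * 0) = -10.48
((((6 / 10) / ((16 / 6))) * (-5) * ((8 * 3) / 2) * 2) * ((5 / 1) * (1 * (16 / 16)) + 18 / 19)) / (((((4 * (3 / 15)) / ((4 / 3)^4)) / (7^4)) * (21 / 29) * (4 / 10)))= -899208800 / 171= -5258530.99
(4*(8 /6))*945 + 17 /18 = 90737 /18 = 5040.94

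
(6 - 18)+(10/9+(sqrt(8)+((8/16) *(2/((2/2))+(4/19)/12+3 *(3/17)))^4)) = -5.43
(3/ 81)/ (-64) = -1/ 1728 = -0.00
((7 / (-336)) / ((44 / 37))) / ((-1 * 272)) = 37 / 574464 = 0.00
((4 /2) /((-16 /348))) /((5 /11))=-957 /10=-95.70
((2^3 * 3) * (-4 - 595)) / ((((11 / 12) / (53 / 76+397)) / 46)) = -59963014800 / 209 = -286904377.03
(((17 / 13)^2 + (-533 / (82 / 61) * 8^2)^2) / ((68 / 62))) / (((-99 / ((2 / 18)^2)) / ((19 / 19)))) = -3373608877823 / 46077174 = -73216.49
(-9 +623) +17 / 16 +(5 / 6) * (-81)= 547.56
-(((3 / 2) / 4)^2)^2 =-81 / 4096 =-0.02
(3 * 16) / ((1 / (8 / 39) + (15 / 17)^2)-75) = -36992 / 53443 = -0.69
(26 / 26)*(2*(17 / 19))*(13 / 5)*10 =884 / 19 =46.53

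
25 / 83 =0.30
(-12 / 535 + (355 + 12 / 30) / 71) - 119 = -4330928 / 37985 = -114.02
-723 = -723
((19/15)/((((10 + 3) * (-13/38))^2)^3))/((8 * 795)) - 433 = -120300244974907731613/277829665085585925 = -433.00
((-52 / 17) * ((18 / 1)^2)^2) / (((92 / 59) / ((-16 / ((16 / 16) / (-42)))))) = -54107149824 / 391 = -138381457.35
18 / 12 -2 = -1 / 2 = -0.50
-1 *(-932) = 932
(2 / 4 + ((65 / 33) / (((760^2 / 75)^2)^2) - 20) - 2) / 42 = -67387578171674065189 / 131640850381874921472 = -0.51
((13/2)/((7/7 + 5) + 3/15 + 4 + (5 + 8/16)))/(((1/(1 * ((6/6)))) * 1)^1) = 65/157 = 0.41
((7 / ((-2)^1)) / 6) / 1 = -7 / 12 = -0.58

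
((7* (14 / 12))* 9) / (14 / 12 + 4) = 14.23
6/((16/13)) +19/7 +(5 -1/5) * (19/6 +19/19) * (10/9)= 15025/504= 29.81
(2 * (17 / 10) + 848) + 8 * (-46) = 2417 / 5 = 483.40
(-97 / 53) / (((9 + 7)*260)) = -97 / 220480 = -0.00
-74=-74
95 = 95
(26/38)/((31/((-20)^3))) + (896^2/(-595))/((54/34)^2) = -1527450944/2146905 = -711.47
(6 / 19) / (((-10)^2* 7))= 3 / 6650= 0.00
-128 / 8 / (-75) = 16 / 75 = 0.21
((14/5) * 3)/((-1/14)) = -588/5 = -117.60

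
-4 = -4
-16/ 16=-1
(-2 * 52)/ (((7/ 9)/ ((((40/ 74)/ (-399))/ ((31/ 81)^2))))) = 40940640/ 33103567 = 1.24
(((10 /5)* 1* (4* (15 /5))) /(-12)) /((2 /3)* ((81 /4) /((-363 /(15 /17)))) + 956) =-8228 /3932849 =-0.00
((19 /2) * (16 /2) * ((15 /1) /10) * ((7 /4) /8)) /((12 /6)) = 399 /32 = 12.47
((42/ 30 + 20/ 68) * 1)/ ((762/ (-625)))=-3000/ 2159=-1.39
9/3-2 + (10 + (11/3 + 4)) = 56/3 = 18.67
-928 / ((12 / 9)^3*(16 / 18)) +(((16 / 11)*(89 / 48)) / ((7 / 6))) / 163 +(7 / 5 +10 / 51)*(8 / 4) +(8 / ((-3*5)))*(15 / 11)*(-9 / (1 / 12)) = -18367606351 / 51208080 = -358.69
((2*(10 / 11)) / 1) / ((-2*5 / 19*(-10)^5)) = 19 / 550000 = 0.00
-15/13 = -1.15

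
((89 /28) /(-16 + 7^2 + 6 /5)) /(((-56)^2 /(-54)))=-1335 /834176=-0.00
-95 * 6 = -570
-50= -50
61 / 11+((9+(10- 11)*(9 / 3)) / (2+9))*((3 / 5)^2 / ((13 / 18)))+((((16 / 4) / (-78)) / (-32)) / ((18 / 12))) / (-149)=223109941 / 38352600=5.82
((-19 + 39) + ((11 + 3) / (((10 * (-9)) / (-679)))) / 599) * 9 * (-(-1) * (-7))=-3806971 / 2995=-1271.11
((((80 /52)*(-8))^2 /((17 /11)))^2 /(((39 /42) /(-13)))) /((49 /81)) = -12846366720000 /57778903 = -222336.63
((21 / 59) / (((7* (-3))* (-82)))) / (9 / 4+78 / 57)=38 / 665225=0.00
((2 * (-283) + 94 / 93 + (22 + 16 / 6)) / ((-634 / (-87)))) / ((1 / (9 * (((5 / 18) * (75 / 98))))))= -273234375 / 1926092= -141.86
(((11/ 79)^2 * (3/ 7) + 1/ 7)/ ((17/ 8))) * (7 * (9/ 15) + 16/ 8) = 1637792/ 3713395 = 0.44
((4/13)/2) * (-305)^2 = 186050/13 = 14311.54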